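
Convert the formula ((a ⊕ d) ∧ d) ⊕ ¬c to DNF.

(¬a ∧ d ∧ c) ∨ (d ∧ a ∧ ¬c) ∨ (¬d ∧ ¬c)

((a ⊕ d) ∧ d) ⊕ ¬c
= ((a ⊕ d) ∧ d ∧ ¬¬c) ∨ (¬((a ⊕ d) ∧ d) ∧ ¬c)   [expand ⊕]
= (((a ∧ ¬d) ∨ (¬a ∧ d)) ∧ d ∧ ¬¬c) ∨ (¬((a ⊕ d) ∧ d) ∧ ¬c)   [expand ⊕]
= (((a ∧ ¬d) ∨ (¬a ∧ d)) ∧ d ∧ ¬¬c) ∨ (¬(((a ∧ ¬d) ∨ (¬a ∧ d)) ∧ d) ∧ ¬c)   [expand ⊕]
= (((a ∧ ¬d) ∨ (¬a ∧ d)) ∧ d ∧ c) ∨ (¬(((a ∧ ¬d) ∨ (¬a ∧ d)) ∧ d) ∧ ¬c)   [double negation]
= (((a ∧ ¬d) ∨ (¬a ∧ d)) ∧ d ∧ c) ∨ ((¬((a ∧ ¬d) ∨ (¬a ∧ d)) ∨ ¬d) ∧ ¬c)   [De Morgan]
= (((a ∧ ¬d) ∨ (¬a ∧ d)) ∧ d ∧ c) ∨ (((¬(a ∧ ¬d) ∧ ¬(¬a ∧ d)) ∨ ¬d) ∧ ¬c)   [De Morgan]
= (((a ∧ ¬d) ∨ (¬a ∧ d)) ∧ d ∧ c) ∨ ((((¬a ∨ ¬¬d) ∧ ¬(¬a ∧ d)) ∨ ¬d) ∧ ¬c)   [De Morgan]
= (((a ∧ ¬d) ∨ (¬a ∧ d)) ∧ d ∧ c) ∨ ((((¬a ∨ d) ∧ ¬(¬a ∧ d)) ∨ ¬d) ∧ ¬c)   [double negation]
= (((a ∧ ¬d) ∨ (¬a ∧ d)) ∧ d ∧ c) ∨ ((((¬a ∨ d) ∧ (¬¬a ∨ ¬d)) ∨ ¬d) ∧ ¬c)   [De Morgan]
= (((a ∧ ¬d) ∨ (¬a ∧ d)) ∧ d ∧ c) ∨ ((((¬a ∨ d) ∧ (a ∨ ¬d)) ∨ ¬d) ∧ ¬c)   [double negation]
= (a ∧ ¬d ∧ d ∧ c) ∨ (¬a ∧ d ∧ d ∧ c) ∨ (¬a ∧ a ∧ ¬c) ∨ (¬a ∧ ¬d ∧ ¬c) ∨ (d ∧ a ∧ ¬c) ∨ (d ∧ ¬d ∧ ¬c) ∨ (¬d ∧ ¬c)   [distribute ∧ over ∨]
= (¬a ∧ d ∧ c) ∨ (d ∧ a ∧ ¬c) ∨ (¬d ∧ ¬c)   [simplify]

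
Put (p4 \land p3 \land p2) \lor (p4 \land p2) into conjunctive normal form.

p4 \land p2

(p4 \land p3 \land p2) \lor (p4 \land p2)
⇔ (p4 \lor p4) \land (p4 \lor p2) \land (p3 \lor p4) \land (p3 \lor p2) \land (p2 \lor p4) \land (p2 \lor p2)   [distribute \lor over \land]
⇔ p4 \land p2   [simplify]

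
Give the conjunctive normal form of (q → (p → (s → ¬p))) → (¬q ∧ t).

(q ∨ t) ∧ (p ∨ ¬q) ∧ (p ∨ t) ∧ (s ∨ ¬q) ∧ (s ∨ t)

(q → (p → (s → ¬p))) → (¬q ∧ t)
≡ ¬(q → (p → (s → ¬p))) ∨ (¬q ∧ t)   [eliminate →]
≡ ¬(¬q ∨ (p → (s → ¬p))) ∨ (¬q ∧ t)   [eliminate →]
≡ ¬(¬q ∨ ¬p ∨ (s → ¬p)) ∨ (¬q ∧ t)   [eliminate →]
≡ ¬(¬q ∨ ¬p ∨ ¬s ∨ ¬p) ∨ (¬q ∧ t)   [eliminate →]
≡ (¬¬q ∧ ¬¬p ∧ ¬¬s ∧ ¬¬p) ∨ (¬q ∧ t)   [De Morgan]
≡ (q ∧ ¬¬p ∧ ¬¬s ∧ ¬¬p) ∨ (¬q ∧ t)   [double negation]
≡ (q ∧ p ∧ ¬¬s ∧ ¬¬p) ∨ (¬q ∧ t)   [double negation]
≡ (q ∧ p ∧ s ∧ ¬¬p) ∨ (¬q ∧ t)   [double negation]
≡ (q ∧ p ∧ s ∧ p) ∨ (¬q ∧ t)   [double negation]
≡ (q ∨ ¬q) ∧ (q ∨ t) ∧ (p ∨ ¬q) ∧ (p ∨ t) ∧ (s ∨ ¬q) ∧ (s ∨ t) ∧ (p ∨ ¬q) ∧ (p ∨ t)   [distribute ∨ over ∧]
≡ (q ∨ t) ∧ (p ∨ ¬q) ∧ (p ∨ t) ∧ (s ∨ ¬q) ∧ (s ∨ t)   [simplify]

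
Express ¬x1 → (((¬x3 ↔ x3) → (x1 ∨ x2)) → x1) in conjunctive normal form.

¬x1 → (((¬x3 ↔ x3) → (x1 ∨ x2)) → x1)
⇔ ¬¬x1 ∨ (((¬x3 ↔ x3) → (x1 ∨ x2)) → x1)   [eliminate →]
⇔ ¬¬x1 ∨ ¬((¬x3 ↔ x3) → (x1 ∨ x2)) ∨ x1   [eliminate →]
⇔ ¬¬x1 ∨ ¬(¬(¬x3 ↔ x3) ∨ x1 ∨ x2) ∨ x1   [eliminate →]
⇔ ¬¬x1 ∨ ¬(¬((¬x3 → x3) ∧ (x3 → ¬x3)) ∨ x1 ∨ x2) ∨ x1   [eliminate ↔]
⇔ ¬¬x1 ∨ ¬(¬((¬¬x3 ∨ x3) ∧ (x3 → ¬x3)) ∨ x1 ∨ x2) ∨ x1   [eliminate →]
⇔ ¬¬x1 ∨ ¬(¬((¬¬x3 ∨ x3) ∧ (¬x3 ∨ ¬x3)) ∨ x1 ∨ x2) ∨ x1   [eliminate →]
⇔ x1 ∨ ¬(¬((¬¬x3 ∨ x3) ∧ (¬x3 ∨ ¬x3)) ∨ x1 ∨ x2) ∨ x1   [double negation]
⇔ x1 ∨ (¬¬((¬¬x3 ∨ x3) ∧ (¬x3 ∨ ¬x3)) ∧ ¬x1 ∧ ¬x2) ∨ x1   [De Morgan]
⇔ x1 ∨ ((¬¬x3 ∨ x3) ∧ (¬x3 ∨ ¬x3) ∧ ¬x1 ∧ ¬x2) ∨ x1   [double negation]
⇔ x1 ∨ ((x3 ∨ x3) ∧ (¬x3 ∨ ¬x3) ∧ ¬x1 ∧ ¬x2) ∨ x1   [double negation]
⇔ (x1 ∨ x3 ∨ x3 ∨ x1) ∧ (x1 ∨ ¬x3 ∨ ¬x3 ∨ x1) ∧ (x1 ∨ ¬x1 ∨ x1) ∧ (x1 ∨ ¬x2 ∨ x1)   [distribute ∨ over ∧]
⇔ (x1 ∨ x3) ∧ (x1 ∨ ¬x3) ∧ (x1 ∨ ¬x2)   [simplify]

(x1 ∨ x3) ∧ (x1 ∨ ¬x3) ∧ (x1 ∨ ¬x2)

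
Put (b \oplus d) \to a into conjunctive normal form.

(\lnot b \lor d \lor a) \land (\lnot d \lor b \lor a)

(b \oplus d) \to a
≡ \lnot (b \oplus d) \lor a   (eliminate \to)
≡ \lnot ((b \lor d) \land \lnot (b \land d)) \lor a   (expand \oplus)
≡ \lnot (b \lor d) \lor \lnot \lnot (b \land d) \lor a   (De Morgan)
≡ (\lnot b \land \lnot d) \lor \lnot \lnot (b \land d) \lor a   (De Morgan)
≡ (\lnot b \land \lnot d) \lor (b \land d) \lor a   (double negation)
≡ (\lnot b \lor b \lor a) \land (\lnot b \lor d \lor a) \land (\lnot d \lor b \lor a) \land (\lnot d \lor d \lor a)   (distribute \lor over \land)
≡ (\lnot b \lor d \lor a) \land (\lnot d \lor b \lor a)   (simplify)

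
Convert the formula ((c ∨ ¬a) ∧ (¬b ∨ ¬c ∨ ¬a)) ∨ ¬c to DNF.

((c ∨ ¬a) ∧ (¬b ∨ ¬c ∨ ¬a)) ∨ ¬c
≡ (c ∧ ¬b) ∨ (c ∧ ¬c) ∨ (c ∧ ¬a) ∨ (¬a ∧ ¬b) ∨ (¬a ∧ ¬c) ∨ (¬a ∧ ¬a) ∨ ¬c   — distribute ∧ over ∨
≡ (c ∧ ¬b) ∨ ¬a ∨ ¬c   — simplify

(c ∧ ¬b) ∨ ¬a ∨ ¬c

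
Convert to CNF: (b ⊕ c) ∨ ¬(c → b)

(b ⊕ c) ∨ ¬(c → b)
= ((b ∨ c) ∧ ¬(b ∧ c)) ∨ ¬(c → b)   (expand ⊕)
= ((b ∨ c) ∧ ¬(b ∧ c)) ∨ ¬(¬c ∨ b)   (eliminate →)
= ((b ∨ c) ∧ (¬b ∨ ¬c)) ∨ ¬(¬c ∨ b)   (De Morgan)
= ((b ∨ c) ∧ (¬b ∨ ¬c)) ∨ (¬¬c ∧ ¬b)   (De Morgan)
= ((b ∨ c) ∧ (¬b ∨ ¬c)) ∨ (c ∧ ¬b)   (double negation)
= (b ∨ c ∨ c) ∧ (b ∨ c ∨ ¬b) ∧ (¬b ∨ ¬c ∨ c) ∧ (¬b ∨ ¬c ∨ ¬b)   (distribute ∨ over ∧)
= (b ∨ c) ∧ (¬b ∨ ¬c)   (simplify)

(b ∨ c) ∧ (¬b ∨ ¬c)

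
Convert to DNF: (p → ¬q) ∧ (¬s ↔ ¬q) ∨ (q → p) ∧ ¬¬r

(p → ¬q) ∧ (¬s ↔ ¬q) ∨ (q → p) ∧ ¬¬r
≡ (¬p ∨ ¬q) ∧ (¬s ↔ ¬q) ∨ (q → p) ∧ ¬¬r   (eliminate →)
≡ (¬p ∨ ¬q) ∧ (¬s → ¬q) ∧ (¬q → ¬s) ∨ (q → p) ∧ ¬¬r   (eliminate ↔)
≡ (¬p ∨ ¬q) ∧ (¬¬s ∨ ¬q) ∧ (¬q → ¬s) ∨ (q → p) ∧ ¬¬r   (eliminate →)
≡ (¬p ∨ ¬q) ∧ (¬¬s ∨ ¬q) ∧ (¬¬q ∨ ¬s) ∨ (q → p) ∧ ¬¬r   (eliminate →)
≡ (¬p ∨ ¬q) ∧ (¬¬s ∨ ¬q) ∧ (¬¬q ∨ ¬s) ∨ (¬q ∨ p) ∧ ¬¬r   (eliminate →)
≡ (¬p ∨ ¬q) ∧ (s ∨ ¬q) ∧ (¬¬q ∨ ¬s) ∨ (¬q ∨ p) ∧ ¬¬r   (double negation)
≡ (¬p ∨ ¬q) ∧ (s ∨ ¬q) ∧ (q ∨ ¬s) ∨ (¬q ∨ p) ∧ ¬¬r   (double negation)
≡ (¬p ∨ ¬q) ∧ (s ∨ ¬q) ∧ (q ∨ ¬s) ∨ (¬q ∨ p) ∧ r   (double negation)
≡ ¬p ∧ s ∧ q ∨ ¬p ∧ s ∧ ¬s ∨ ¬p ∧ ¬q ∧ q ∨ ¬p ∧ ¬q ∧ ¬s ∨ ¬q ∧ s ∧ q ∨ ¬q ∧ s ∧ ¬s ∨ ¬q ∧ ¬q ∧ q ∨ ¬q ∧ ¬q ∧ ¬s ∨ ¬q ∧ r ∨ p ∧ r   (distribute ∧ over ∨)
≡ ¬p ∧ s ∧ q ∨ ¬q ∧ ¬s ∨ ¬q ∧ r ∨ p ∧ r   (simplify)

¬p ∧ s ∧ q ∨ ¬q ∧ ¬s ∨ ¬q ∧ r ∨ p ∧ r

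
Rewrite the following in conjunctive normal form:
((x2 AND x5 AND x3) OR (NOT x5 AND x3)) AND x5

(x2 OR NOT x5) AND x3 AND x5

((x2 AND x5 AND x3) OR (NOT x5 AND x3)) AND x5
≡ (x2 OR NOT x5) AND (x2 OR x3) AND (x5 OR NOT x5) AND (x5 OR x3) AND (x3 OR NOT x5) AND (x3 OR x3) AND x5
≡ (x2 OR NOT x5) AND x3 AND x5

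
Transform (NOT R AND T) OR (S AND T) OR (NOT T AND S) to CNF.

(NOT R OR S) AND (T OR S)

(NOT R AND T) OR (S AND T) OR (NOT T AND S)
⇔ (NOT R OR S OR NOT T) AND (NOT R OR S OR S) AND (NOT R OR T OR NOT T) AND (NOT R OR T OR S) AND (T OR S OR NOT T) AND (T OR S OR S) AND (T OR T OR NOT T) AND (T OR T OR S)   [distribute OR over AND]
⇔ (NOT R OR S) AND (T OR S)   [simplify]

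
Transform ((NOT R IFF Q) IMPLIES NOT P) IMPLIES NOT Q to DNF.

(Q AND NOT R AND P) OR NOT Q

((NOT R IFF Q) IMPLIES NOT P) IMPLIES NOT Q
≡ NOT ((NOT R IFF Q) IMPLIES NOT P) OR NOT Q
≡ NOT (NOT (NOT R IFF Q) OR NOT P) OR NOT Q
≡ NOT (NOT ((NOT R IMPLIES Q) AND (Q IMPLIES NOT R)) OR NOT P) OR NOT Q
≡ NOT (NOT ((NOT NOT R OR Q) AND (Q IMPLIES NOT R)) OR NOT P) OR NOT Q
≡ NOT (NOT ((NOT NOT R OR Q) AND (NOT Q OR NOT R)) OR NOT P) OR NOT Q
≡ (NOT NOT ((NOT NOT R OR Q) AND (NOT Q OR NOT R)) AND NOT NOT P) OR NOT Q
≡ ((NOT NOT R OR Q) AND (NOT Q OR NOT R) AND NOT NOT P) OR NOT Q
≡ ((R OR Q) AND (NOT Q OR NOT R) AND NOT NOT P) OR NOT Q
≡ ((R OR Q) AND (NOT Q OR NOT R) AND P) OR NOT Q
≡ (R AND NOT Q AND P) OR (R AND NOT R AND P) OR (Q AND NOT Q AND P) OR (Q AND NOT R AND P) OR NOT Q
≡ (Q AND NOT R AND P) OR NOT Q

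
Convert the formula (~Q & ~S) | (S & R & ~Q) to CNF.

~Q & (~S | R)

(~Q & ~S) | (S & R & ~Q)
= (~Q | S) & (~Q | R) & (~Q | ~Q) & (~S | S) & (~S | R) & (~S | ~Q)   — distribute | over &
= ~Q & (~S | R)   — simplify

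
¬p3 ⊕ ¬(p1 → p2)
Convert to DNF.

¬p3 ⊕ ¬(p1 → p2)
= (¬p3 ∧ ¬¬(p1 → p2)) ∨ (¬¬p3 ∧ ¬(p1 → p2))   — expand ⊕
= (¬p3 ∧ ¬¬(¬p1 ∨ p2)) ∨ (¬¬p3 ∧ ¬(p1 → p2))   — eliminate →
= (¬p3 ∧ ¬¬(¬p1 ∨ p2)) ∨ (¬¬p3 ∧ ¬(¬p1 ∨ p2))   — eliminate →
= (¬p3 ∧ (¬p1 ∨ p2)) ∨ (¬¬p3 ∧ ¬(¬p1 ∨ p2))   — double negation
= (¬p3 ∧ (¬p1 ∨ p2)) ∨ (p3 ∧ ¬(¬p1 ∨ p2))   — double negation
= (¬p3 ∧ (¬p1 ∨ p2)) ∨ (p3 ∧ ¬¬p1 ∧ ¬p2)   — De Morgan
= (¬p3 ∧ (¬p1 ∨ p2)) ∨ (p3 ∧ p1 ∧ ¬p2)   — double negation
= (¬p3 ∧ ¬p1) ∨ (¬p3 ∧ p2) ∨ (p3 ∧ p1 ∧ ¬p2)   — distribute ∧ over ∨

(¬p3 ∧ ¬p1) ∨ (¬p3 ∧ p2) ∨ (p3 ∧ p1 ∧ ¬p2)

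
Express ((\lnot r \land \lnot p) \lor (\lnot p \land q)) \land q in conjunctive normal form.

((\lnot r \land \lnot p) \lor (\lnot p \land q)) \land q
= (\lnot r \lor \lnot p) \land (\lnot r \lor q) \land (\lnot p \lor \lnot p) \land (\lnot p \lor q) \land q   [distribute \lor over \land]
= \lnot p \land q   [simplify]

\lnot p \land q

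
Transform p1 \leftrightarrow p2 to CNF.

(\lnot p1 \lor p2) \land (\lnot p2 \lor p1)

p1 \leftrightarrow p2
= (p1 \to p2) \land (p2 \to p1)   [eliminate \leftrightarrow]
= (\lnot p1 \lor p2) \land (p2 \to p1)   [eliminate \to]
= (\lnot p1 \lor p2) \land (\lnot p2 \lor p1)   [eliminate \to]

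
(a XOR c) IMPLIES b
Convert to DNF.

(a XOR c) IMPLIES b
≡ NOT (a XOR c) OR b   [eliminate IMPLIES]
≡ NOT ((a AND NOT c) OR (NOT a AND c)) OR b   [expand XOR]
≡ (NOT (a AND NOT c) AND NOT (NOT a AND c)) OR b   [De Morgan]
≡ ((NOT a OR NOT NOT c) AND NOT (NOT a AND c)) OR b   [De Morgan]
≡ ((NOT a OR c) AND NOT (NOT a AND c)) OR b   [double negation]
≡ ((NOT a OR c) AND (NOT NOT a OR NOT c)) OR b   [De Morgan]
≡ ((NOT a OR c) AND (a OR NOT c)) OR b   [double negation]
≡ (NOT a AND a) OR (NOT a AND NOT c) OR (c AND a) OR (c AND NOT c) OR b   [distribute AND over OR]
≡ (NOT a AND NOT c) OR (c AND a) OR b   [simplify]

(NOT a AND NOT c) OR (c AND a) OR b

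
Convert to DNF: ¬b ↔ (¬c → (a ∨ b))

¬b ↔ (¬c → (a ∨ b))
= (¬b → (¬c → (a ∨ b))) ∧ ((¬c → (a ∨ b)) → ¬b)   (eliminate ↔)
= (¬¬b ∨ (¬c → (a ∨ b))) ∧ ((¬c → (a ∨ b)) → ¬b)   (eliminate →)
= (¬¬b ∨ ¬¬c ∨ a ∨ b) ∧ ((¬c → (a ∨ b)) → ¬b)   (eliminate →)
= (¬¬b ∨ ¬¬c ∨ a ∨ b) ∧ (¬(¬c → (a ∨ b)) ∨ ¬b)   (eliminate →)
= (¬¬b ∨ ¬¬c ∨ a ∨ b) ∧ (¬(¬¬c ∨ a ∨ b) ∨ ¬b)   (eliminate →)
= (b ∨ ¬¬c ∨ a ∨ b) ∧ (¬(¬¬c ∨ a ∨ b) ∨ ¬b)   (double negation)
= (b ∨ c ∨ a ∨ b) ∧ (¬(¬¬c ∨ a ∨ b) ∨ ¬b)   (double negation)
= (b ∨ c ∨ a ∨ b) ∧ ((¬¬¬c ∧ ¬a ∧ ¬b) ∨ ¬b)   (De Morgan)
= (b ∨ c ∨ a ∨ b) ∧ ((¬c ∧ ¬a ∧ ¬b) ∨ ¬b)   (double negation)
= (b ∧ ¬c ∧ ¬a ∧ ¬b) ∨ (b ∧ ¬b) ∨ (c ∧ ¬c ∧ ¬a ∧ ¬b) ∨ (c ∧ ¬b) ∨ (a ∧ ¬c ∧ ¬a ∧ ¬b) ∨ (a ∧ ¬b) ∨ (b ∧ ¬c ∧ ¬a ∧ ¬b) ∨ (b ∧ ¬b)   (distribute ∧ over ∨)
= (c ∧ ¬b) ∨ (a ∧ ¬b)   (simplify)

(c ∧ ¬b) ∨ (a ∧ ¬b)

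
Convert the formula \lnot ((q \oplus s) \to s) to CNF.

(q \lor s) \land \lnot s

\lnot ((q \oplus s) \to s)
≡ \lnot (\lnot (q \oplus s) \lor s)   (eliminate \to)
≡ \lnot (\lnot ((q \lor s) \land \lnot (q \land s)) \lor s)   (expand \oplus)
≡ \lnot \lnot ((q \lor s) \land \lnot (q \land s)) \land \lnot s   (De Morgan)
≡ (q \lor s) \land \lnot (q \land s) \land \lnot s   (double negation)
≡ (q \lor s) \land (\lnot q \lor \lnot s) \land \lnot s   (De Morgan)
≡ (q \lor s) \land \lnot s   (simplify)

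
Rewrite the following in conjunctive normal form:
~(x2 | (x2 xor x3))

~x2 & (~x3 | x2)

~(x2 | (x2 xor x3))
≡ ~(x2 | ((x2 | x3) & ~(x2 & x3)))
≡ ~x2 & ~((x2 | x3) & ~(x2 & x3))
≡ ~x2 & (~(x2 | x3) | ~~(x2 & x3))
≡ ~x2 & ((~x2 & ~x3) | ~~(x2 & x3))
≡ ~x2 & ((~x2 & ~x3) | (x2 & x3))
≡ ~x2 & (~x2 | x2) & (~x2 | x3) & (~x3 | x2) & (~x3 | x3)
≡ ~x2 & (~x3 | x2)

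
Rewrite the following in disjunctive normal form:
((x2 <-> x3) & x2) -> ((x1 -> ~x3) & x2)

((x2 <-> x3) & x2) -> ((x1 -> ~x3) & x2)
⇔ ~((x2 <-> x3) & x2) | ((x1 -> ~x3) & x2)   [eliminate ->]
⇔ ~((x2 -> x3) & (x3 -> x2) & x2) | ((x1 -> ~x3) & x2)   [eliminate <->]
⇔ ~((~x2 | x3) & (x3 -> x2) & x2) | ((x1 -> ~x3) & x2)   [eliminate ->]
⇔ ~((~x2 | x3) & (~x3 | x2) & x2) | ((x1 -> ~x3) & x2)   [eliminate ->]
⇔ ~((~x2 | x3) & (~x3 | x2) & x2) | ((~x1 | ~x3) & x2)   [eliminate ->]
⇔ ~(~x2 | x3) | ~(~x3 | x2) | ~x2 | ((~x1 | ~x3) & x2)   [De Morgan]
⇔ (~~x2 & ~x3) | ~(~x3 | x2) | ~x2 | ((~x1 | ~x3) & x2)   [De Morgan]
⇔ (x2 & ~x3) | ~(~x3 | x2) | ~x2 | ((~x1 | ~x3) & x2)   [double negation]
⇔ (x2 & ~x3) | (~~x3 & ~x2) | ~x2 | ((~x1 | ~x3) & x2)   [De Morgan]
⇔ (x2 & ~x3) | (x3 & ~x2) | ~x2 | ((~x1 | ~x3) & x2)   [double negation]
⇔ (x2 & ~x3) | (x3 & ~x2) | ~x2 | (~x1 & x2) | (~x3 & x2)   [distribute & over |]
⇔ (x2 & ~x3) | ~x2 | (~x1 & x2)   [simplify]

(x2 & ~x3) | ~x2 | (~x1 & x2)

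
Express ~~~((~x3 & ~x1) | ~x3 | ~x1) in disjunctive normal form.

x3 & x1

~~~((~x3 & ~x1) | ~x3 | ~x1)
≡ ~((~x3 & ~x1) | ~x3 | ~x1)   [double negation]
≡ ~(~x3 & ~x1) & ~~x3 & ~~x1   [De Morgan]
≡ (~~x3 | ~~x1) & ~~x3 & ~~x1   [De Morgan]
≡ (x3 | ~~x1) & ~~x3 & ~~x1   [double negation]
≡ (x3 | x1) & ~~x3 & ~~x1   [double negation]
≡ (x3 | x1) & x3 & ~~x1   [double negation]
≡ (x3 | x1) & x3 & x1   [double negation]
≡ (x3 & x3 & x1) | (x1 & x3 & x1)   [distribute & over |]
≡ x3 & x1   [simplify]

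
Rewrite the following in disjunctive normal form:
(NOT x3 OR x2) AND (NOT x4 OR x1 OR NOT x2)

(NOT x3 OR x2) AND (NOT x4 OR x1 OR NOT x2)
≡ (NOT x3 AND NOT x4) OR (NOT x3 AND x1) OR (NOT x3 AND NOT x2) OR (x2 AND NOT x4) OR (x2 AND x1) OR (x2 AND NOT x2)   (distribute AND over OR)
≡ (NOT x3 AND NOT x4) OR (NOT x3 AND x1) OR (NOT x3 AND NOT x2) OR (x2 AND NOT x4) OR (x2 AND x1)   (simplify)

(NOT x3 AND NOT x4) OR (NOT x3 AND x1) OR (NOT x3 AND NOT x2) OR (x2 AND NOT x4) OR (x2 AND x1)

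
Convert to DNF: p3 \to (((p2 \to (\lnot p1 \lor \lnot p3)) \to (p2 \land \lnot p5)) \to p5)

\lnot p3 \lor \lnot p2 \lor p5

p3 \to (((p2 \to (\lnot p1 \lor \lnot p3)) \to (p2 \land \lnot p5)) \to p5)
⇔ \lnot p3 \lor (((p2 \to (\lnot p1 \lor \lnot p3)) \to (p2 \land \lnot p5)) \to p5)   — eliminate \to
⇔ \lnot p3 \lor \lnot ((p2 \to (\lnot p1 \lor \lnot p3)) \to (p2 \land \lnot p5)) \lor p5   — eliminate \to
⇔ \lnot p3 \lor \lnot (\lnot (p2 \to (\lnot p1 \lor \lnot p3)) \lor (p2 \land \lnot p5)) \lor p5   — eliminate \to
⇔ \lnot p3 \lor \lnot (\lnot (\lnot p2 \lor \lnot p1 \lor \lnot p3) \lor (p2 \land \lnot p5)) \lor p5   — eliminate \to
⇔ \lnot p3 \lor (\lnot \lnot (\lnot p2 \lor \lnot p1 \lor \lnot p3) \land \lnot (p2 \land \lnot p5)) \lor p5   — De Morgan
⇔ \lnot p3 \lor ((\lnot p2 \lor \lnot p1 \lor \lnot p3) \land \lnot (p2 \land \lnot p5)) \lor p5   — double negation
⇔ \lnot p3 \lor ((\lnot p2 \lor \lnot p1 \lor \lnot p3) \land (\lnot p2 \lor \lnot \lnot p5)) \lor p5   — De Morgan
⇔ \lnot p3 \lor ((\lnot p2 \lor \lnot p1 \lor \lnot p3) \land (\lnot p2 \lor p5)) \lor p5   — double negation
⇔ \lnot p3 \lor (\lnot p2 \land \lnot p2) \lor (\lnot p2 \land p5) \lor (\lnot p1 \land \lnot p2) \lor (\lnot p1 \land p5) \lor (\lnot p3 \land \lnot p2) \lor (\lnot p3 \land p5) \lor p5   — distribute \land over \lor
⇔ \lnot p3 \lor \lnot p2 \lor p5   — simplify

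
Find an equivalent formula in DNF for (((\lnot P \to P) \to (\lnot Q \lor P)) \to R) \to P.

(((\lnot P \to P) \to (\lnot Q \lor P)) \to R) \to P
= \lnot (((\lnot P \to P) \to (\lnot Q \lor P)) \to R) \lor P
= \lnot (\lnot ((\lnot P \to P) \to (\lnot Q \lor P)) \lor R) \lor P
= \lnot (\lnot (\lnot (\lnot P \to P) \lor \lnot Q \lor P) \lor R) \lor P
= \lnot (\lnot (\lnot (\lnot \lnot P \lor P) \lor \lnot Q \lor P) \lor R) \lor P
= (\lnot \lnot (\lnot (\lnot \lnot P \lor P) \lor \lnot Q \lor P) \land \lnot R) \lor P
= ((\lnot (\lnot \lnot P \lor P) \lor \lnot Q \lor P) \land \lnot R) \lor P
= (((\lnot \lnot \lnot P \land \lnot P) \lor \lnot Q \lor P) \land \lnot R) \lor P
= (((\lnot P \land \lnot P) \lor \lnot Q \lor P) \land \lnot R) \lor P
= (\lnot P \land \lnot P \land \lnot R) \lor (\lnot Q \land \lnot R) \lor (P \land \lnot R) \lor P
= (\lnot P \land \lnot R) \lor (\lnot Q \land \lnot R) \lor P

(\lnot P \land \lnot R) \lor (\lnot Q \land \lnot R) \lor P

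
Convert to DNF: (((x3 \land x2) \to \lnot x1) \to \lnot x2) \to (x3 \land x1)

(((x3 \land x2) \to \lnot x1) \to \lnot x2) \to (x3 \land x1)
= \lnot (((x3 \land x2) \to \lnot x1) \to \lnot x2) \lor (x3 \land x1)   (eliminate \to)
= \lnot (\lnot ((x3 \land x2) \to \lnot x1) \lor \lnot x2) \lor (x3 \land x1)   (eliminate \to)
= \lnot (\lnot (\lnot (x3 \land x2) \lor \lnot x1) \lor \lnot x2) \lor (x3 \land x1)   (eliminate \to)
= (\lnot \lnot (\lnot (x3 \land x2) \lor \lnot x1) \land \lnot \lnot x2) \lor (x3 \land x1)   (De Morgan)
= ((\lnot (x3 \land x2) \lor \lnot x1) \land \lnot \lnot x2) \lor (x3 \land x1)   (double negation)
= ((\lnot x3 \lor \lnot x2 \lor \lnot x1) \land \lnot \lnot x2) \lor (x3 \land x1)   (De Morgan)
= ((\lnot x3 \lor \lnot x2 \lor \lnot x1) \land x2) \lor (x3 \land x1)   (double negation)
= (\lnot x3 \land x2) \lor (\lnot x2 \land x2) \lor (\lnot x1 \land x2) \lor (x3 \land x1)   (distribute \land over \lor)
= (\lnot x3 \land x2) \lor (\lnot x1 \land x2) \lor (x3 \land x1)   (simplify)

(\lnot x3 \land x2) \lor (\lnot x1 \land x2) \lor (x3 \land x1)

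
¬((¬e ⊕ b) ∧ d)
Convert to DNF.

¬((¬e ⊕ b) ∧ d)
≡ ¬((¬e ∧ ¬b ∨ ¬¬e ∧ b) ∧ d)   (expand ⊕)
≡ ¬(¬e ∧ ¬b ∨ ¬¬e ∧ b) ∨ ¬d   (De Morgan)
≡ ¬(¬e ∧ ¬b) ∧ ¬(¬¬e ∧ b) ∨ ¬d   (De Morgan)
≡ (¬¬e ∨ ¬¬b) ∧ ¬(¬¬e ∧ b) ∨ ¬d   (De Morgan)
≡ (e ∨ ¬¬b) ∧ ¬(¬¬e ∧ b) ∨ ¬d   (double negation)
≡ (e ∨ b) ∧ ¬(¬¬e ∧ b) ∨ ¬d   (double negation)
≡ (e ∨ b) ∧ (¬¬¬e ∨ ¬b) ∨ ¬d   (De Morgan)
≡ (e ∨ b) ∧ (¬e ∨ ¬b) ∨ ¬d   (double negation)
≡ e ∧ ¬e ∨ e ∧ ¬b ∨ b ∧ ¬e ∨ b ∧ ¬b ∨ ¬d   (distribute ∧ over ∨)
≡ e ∧ ¬b ∨ b ∧ ¬e ∨ ¬d   (simplify)

e ∧ ¬b ∨ b ∧ ¬e ∨ ¬d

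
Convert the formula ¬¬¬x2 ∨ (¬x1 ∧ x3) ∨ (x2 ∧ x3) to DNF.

¬x2 ∨ (¬x1 ∧ x3) ∨ (x2 ∧ x3)

¬¬¬x2 ∨ (¬x1 ∧ x3) ∨ (x2 ∧ x3)
= ¬x2 ∨ (¬x1 ∧ x3) ∨ (x2 ∧ x3)   [double negation]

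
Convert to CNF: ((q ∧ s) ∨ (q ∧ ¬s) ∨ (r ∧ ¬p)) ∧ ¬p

((q ∧ s) ∨ (q ∧ ¬s) ∨ (r ∧ ¬p)) ∧ ¬p
≡ (q ∨ q ∨ r) ∧ (q ∨ q ∨ ¬p) ∧ (q ∨ ¬s ∨ r) ∧ (q ∨ ¬s ∨ ¬p) ∧ (s ∨ q ∨ r) ∧ (s ∨ q ∨ ¬p) ∧ (s ∨ ¬s ∨ r) ∧ (s ∨ ¬s ∨ ¬p) ∧ ¬p   (distribute ∨ over ∧)
≡ (q ∨ r) ∧ ¬p   (simplify)

(q ∨ r) ∧ ¬p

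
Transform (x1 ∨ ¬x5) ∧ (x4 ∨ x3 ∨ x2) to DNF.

(x1 ∧ x4) ∨ (x1 ∧ x3) ∨ (x1 ∧ x2) ∨ (¬x5 ∧ x4) ∨ (¬x5 ∧ x3) ∨ (¬x5 ∧ x2)

(x1 ∨ ¬x5) ∧ (x4 ∨ x3 ∨ x2)
≡ (x1 ∧ x4) ∨ (x1 ∧ x3) ∨ (x1 ∧ x2) ∨ (¬x5 ∧ x4) ∨ (¬x5 ∧ x3) ∨ (¬x5 ∧ x2)   (distribute ∧ over ∨)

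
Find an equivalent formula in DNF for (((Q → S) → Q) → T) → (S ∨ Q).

S ∨ Q

(((Q → S) → Q) → T) → (S ∨ Q)
⇔ ¬(((Q → S) → Q) → T) ∨ S ∨ Q
⇔ ¬(¬((Q → S) → Q) ∨ T) ∨ S ∨ Q
⇔ ¬(¬(¬(Q → S) ∨ Q) ∨ T) ∨ S ∨ Q
⇔ ¬(¬(¬(¬Q ∨ S) ∨ Q) ∨ T) ∨ S ∨ Q
⇔ (¬¬(¬(¬Q ∨ S) ∨ Q) ∧ ¬T) ∨ S ∨ Q
⇔ ((¬(¬Q ∨ S) ∨ Q) ∧ ¬T) ∨ S ∨ Q
⇔ (((¬¬Q ∧ ¬S) ∨ Q) ∧ ¬T) ∨ S ∨ Q
⇔ (((Q ∧ ¬S) ∨ Q) ∧ ¬T) ∨ S ∨ Q
⇔ (Q ∧ ¬S ∧ ¬T) ∨ (Q ∧ ¬T) ∨ S ∨ Q
⇔ S ∨ Q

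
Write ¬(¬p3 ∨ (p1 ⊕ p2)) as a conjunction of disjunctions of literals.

¬(¬p3 ∨ (p1 ⊕ p2))
≡ ¬(¬p3 ∨ ((p1 ∨ p2) ∧ ¬(p1 ∧ p2)))   [expand ⊕]
≡ ¬¬p3 ∧ ¬((p1 ∨ p2) ∧ ¬(p1 ∧ p2))   [De Morgan]
≡ p3 ∧ ¬((p1 ∨ p2) ∧ ¬(p1 ∧ p2))   [double negation]
≡ p3 ∧ (¬(p1 ∨ p2) ∨ ¬¬(p1 ∧ p2))   [De Morgan]
≡ p3 ∧ ((¬p1 ∧ ¬p2) ∨ ¬¬(p1 ∧ p2))   [De Morgan]
≡ p3 ∧ ((¬p1 ∧ ¬p2) ∨ (p1 ∧ p2))   [double negation]
≡ p3 ∧ (¬p1 ∨ p1) ∧ (¬p1 ∨ p2) ∧ (¬p2 ∨ p1) ∧ (¬p2 ∨ p2)   [distribute ∨ over ∧]
≡ p3 ∧ (¬p1 ∨ p2) ∧ (¬p2 ∨ p1)   [simplify]

p3 ∧ (¬p1 ∨ p2) ∧ (¬p2 ∨ p1)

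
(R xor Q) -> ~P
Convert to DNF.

(R xor Q) -> ~P
= ~(R xor Q) | ~P
= ~((R & ~Q) | (~R & Q)) | ~P
= (~(R & ~Q) & ~(~R & Q)) | ~P
= ((~R | ~~Q) & ~(~R & Q)) | ~P
= ((~R | Q) & ~(~R & Q)) | ~P
= ((~R | Q) & (~~R | ~Q)) | ~P
= ((~R | Q) & (R | ~Q)) | ~P
= (~R & R) | (~R & ~Q) | (Q & R) | (Q & ~Q) | ~P
= (~R & ~Q) | (Q & R) | ~P

(~R & ~Q) | (Q & R) | ~P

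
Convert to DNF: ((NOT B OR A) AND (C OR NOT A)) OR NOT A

(NOT B AND C) OR (A AND C) OR NOT A

((NOT B OR A) AND (C OR NOT A)) OR NOT A
≡ (NOT B AND C) OR (NOT B AND NOT A) OR (A AND C) OR (A AND NOT A) OR NOT A   [distribute AND over OR]
≡ (NOT B AND C) OR (A AND C) OR NOT A   [simplify]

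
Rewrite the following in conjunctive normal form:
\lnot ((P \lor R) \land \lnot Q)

(\lnot P \lor Q) \land (\lnot R \lor Q)

\lnot ((P \lor R) \land \lnot Q)
≡ \lnot (P \lor R) \lor \lnot \lnot Q   (De Morgan)
≡ (\lnot P \land \lnot R) \lor \lnot \lnot Q   (De Morgan)
≡ (\lnot P \land \lnot R) \lor Q   (double negation)
≡ (\lnot P \lor Q) \land (\lnot R \lor Q)   (distribute \lor over \land)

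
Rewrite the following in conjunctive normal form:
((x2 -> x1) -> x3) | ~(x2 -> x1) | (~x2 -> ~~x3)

x2 | x3

((x2 -> x1) -> x3) | ~(x2 -> x1) | (~x2 -> ~~x3)
≡ ~(x2 -> x1) | x3 | ~(x2 -> x1) | (~x2 -> ~~x3)   (eliminate ->)
≡ ~(~x2 | x1) | x3 | ~(x2 -> x1) | (~x2 -> ~~x3)   (eliminate ->)
≡ ~(~x2 | x1) | x3 | ~(~x2 | x1) | (~x2 -> ~~x3)   (eliminate ->)
≡ ~(~x2 | x1) | x3 | ~(~x2 | x1) | ~~x2 | ~~x3   (eliminate ->)
≡ (~~x2 & ~x1) | x3 | ~(~x2 | x1) | ~~x2 | ~~x3   (De Morgan)
≡ (x2 & ~x1) | x3 | ~(~x2 | x1) | ~~x2 | ~~x3   (double negation)
≡ (x2 & ~x1) | x3 | (~~x2 & ~x1) | ~~x2 | ~~x3   (De Morgan)
≡ (x2 & ~x1) | x3 | (x2 & ~x1) | ~~x2 | ~~x3   (double negation)
≡ (x2 & ~x1) | x3 | (x2 & ~x1) | x2 | ~~x3   (double negation)
≡ (x2 & ~x1) | x3 | (x2 & ~x1) | x2 | x3   (double negation)
≡ (x2 | x3 | x2 | x2 | x3) & (x2 | x3 | ~x1 | x2 | x3) & (~x1 | x3 | x2 | x2 | x3) & (~x1 | x3 | ~x1 | x2 | x3)   (distribute | over &)
≡ x2 | x3   (simplify)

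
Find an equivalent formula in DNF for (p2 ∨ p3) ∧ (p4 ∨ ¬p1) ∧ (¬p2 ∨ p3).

(p3 ∧ p4) ∨ (p3 ∧ ¬p1)

(p2 ∨ p3) ∧ (p4 ∨ ¬p1) ∧ (¬p2 ∨ p3)
≡ (p2 ∧ p4 ∧ ¬p2) ∨ (p2 ∧ p4 ∧ p3) ∨ (p2 ∧ ¬p1 ∧ ¬p2) ∨ (p2 ∧ ¬p1 ∧ p3) ∨ (p3 ∧ p4 ∧ ¬p2) ∨ (p3 ∧ p4 ∧ p3) ∨ (p3 ∧ ¬p1 ∧ ¬p2) ∨ (p3 ∧ ¬p1 ∧ p3)   [distribute ∧ over ∨]
≡ (p3 ∧ p4) ∨ (p3 ∧ ¬p1)   [simplify]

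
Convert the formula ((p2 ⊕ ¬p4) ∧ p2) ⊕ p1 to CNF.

(¬p2 ∨ p4 ∨ p1) ∧ (p2 ∨ p1) ∧ (¬p2 ∨ ¬p4 ∨ ¬p1)

((p2 ⊕ ¬p4) ∧ p2) ⊕ p1
≡ (((p2 ⊕ ¬p4) ∧ p2) ∨ p1) ∧ ¬((p2 ⊕ ¬p4) ∧ p2 ∧ p1)   [expand ⊕]
≡ (((p2 ∨ ¬p4) ∧ ¬(p2 ∧ ¬p4) ∧ p2) ∨ p1) ∧ ¬((p2 ⊕ ¬p4) ∧ p2 ∧ p1)   [expand ⊕]
≡ (((p2 ∨ ¬p4) ∧ ¬(p2 ∧ ¬p4) ∧ p2) ∨ p1) ∧ ¬((p2 ∨ ¬p4) ∧ ¬(p2 ∧ ¬p4) ∧ p2 ∧ p1)   [expand ⊕]
≡ (((p2 ∨ ¬p4) ∧ (¬p2 ∨ ¬¬p4) ∧ p2) ∨ p1) ∧ ¬((p2 ∨ ¬p4) ∧ ¬(p2 ∧ ¬p4) ∧ p2 ∧ p1)   [De Morgan]
≡ (((p2 ∨ ¬p4) ∧ (¬p2 ∨ p4) ∧ p2) ∨ p1) ∧ ¬((p2 ∨ ¬p4) ∧ ¬(p2 ∧ ¬p4) ∧ p2 ∧ p1)   [double negation]
≡ (((p2 ∨ ¬p4) ∧ (¬p2 ∨ p4) ∧ p2) ∨ p1) ∧ (¬(p2 ∨ ¬p4) ∨ ¬¬(p2 ∧ ¬p4) ∨ ¬p2 ∨ ¬p1)   [De Morgan]
≡ (((p2 ∨ ¬p4) ∧ (¬p2 ∨ p4) ∧ p2) ∨ p1) ∧ ((¬p2 ∧ ¬¬p4) ∨ ¬¬(p2 ∧ ¬p4) ∨ ¬p2 ∨ ¬p1)   [De Morgan]
≡ (((p2 ∨ ¬p4) ∧ (¬p2 ∨ p4) ∧ p2) ∨ p1) ∧ ((¬p2 ∧ p4) ∨ ¬¬(p2 ∧ ¬p4) ∨ ¬p2 ∨ ¬p1)   [double negation]
≡ (((p2 ∨ ¬p4) ∧ (¬p2 ∨ p4) ∧ p2) ∨ p1) ∧ ((¬p2 ∧ p4) ∨ (p2 ∧ ¬p4) ∨ ¬p2 ∨ ¬p1)   [double negation]
≡ (p2 ∨ ¬p4 ∨ p1) ∧ (¬p2 ∨ p4 ∨ p1) ∧ (p2 ∨ p1) ∧ (¬p2 ∨ p2 ∨ ¬p2 ∨ ¬p1) ∧ (¬p2 ∨ ¬p4 ∨ ¬p2 ∨ ¬p1) ∧ (p4 ∨ p2 ∨ ¬p2 ∨ ¬p1) ∧ (p4 ∨ ¬p4 ∨ ¬p2 ∨ ¬p1)   [distribute ∨ over ∧]
≡ (¬p2 ∨ p4 ∨ p1) ∧ (p2 ∨ p1) ∧ (¬p2 ∨ ¬p4 ∨ ¬p1)   [simplify]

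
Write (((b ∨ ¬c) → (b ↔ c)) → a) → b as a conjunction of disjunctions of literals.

(((b ∨ ¬c) → (b ↔ c)) → a) → b
≡ ¬(((b ∨ ¬c) → (b ↔ c)) → a) ∨ b   [eliminate →]
≡ ¬(¬((b ∨ ¬c) → (b ↔ c)) ∨ a) ∨ b   [eliminate →]
≡ ¬(¬(¬(b ∨ ¬c) ∨ (b ↔ c)) ∨ a) ∨ b   [eliminate →]
≡ ¬(¬(¬(b ∨ ¬c) ∨ ((b → c) ∧ (c → b))) ∨ a) ∨ b   [eliminate ↔]
≡ ¬(¬(¬(b ∨ ¬c) ∨ ((¬b ∨ c) ∧ (c → b))) ∨ a) ∨ b   [eliminate →]
≡ ¬(¬(¬(b ∨ ¬c) ∨ ((¬b ∨ c) ∧ (¬c ∨ b))) ∨ a) ∨ b   [eliminate →]
≡ (¬¬(¬(b ∨ ¬c) ∨ ((¬b ∨ c) ∧ (¬c ∨ b))) ∧ ¬a) ∨ b   [De Morgan]
≡ ((¬(b ∨ ¬c) ∨ ((¬b ∨ c) ∧ (¬c ∨ b))) ∧ ¬a) ∨ b   [double negation]
≡ (((¬b ∧ ¬¬c) ∨ ((¬b ∨ c) ∧ (¬c ∨ b))) ∧ ¬a) ∨ b   [De Morgan]
≡ (((¬b ∧ c) ∨ ((¬b ∨ c) ∧ (¬c ∨ b))) ∧ ¬a) ∨ b   [double negation]
≡ (¬b ∨ ¬b ∨ c ∨ b) ∧ (¬b ∨ ¬c ∨ b ∨ b) ∧ (c ∨ ¬b ∨ c ∨ b) ∧ (c ∨ ¬c ∨ b ∨ b) ∧ (¬a ∨ b)   [distribute ∨ over ∧]
≡ ¬a ∨ b   [simplify]

¬a ∨ b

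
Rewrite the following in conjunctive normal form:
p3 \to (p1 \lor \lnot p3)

\lnot p3 \lor p1

p3 \to (p1 \lor \lnot p3)
≡ \lnot p3 \lor p1 \lor \lnot p3   (eliminate \to)
≡ \lnot p3 \lor p1   (simplify)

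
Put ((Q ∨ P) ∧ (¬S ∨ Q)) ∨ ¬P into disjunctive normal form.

((Q ∨ P) ∧ (¬S ∨ Q)) ∨ ¬P
⇔ (Q ∧ ¬S) ∨ (Q ∧ Q) ∨ (P ∧ ¬S) ∨ (P ∧ Q) ∨ ¬P   [distribute ∧ over ∨]
⇔ Q ∨ (P ∧ ¬S) ∨ ¬P   [simplify]

Q ∨ (P ∧ ¬S) ∨ ¬P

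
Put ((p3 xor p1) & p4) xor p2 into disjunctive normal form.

((p3 xor p1) & p4) xor p2
≡ ((p3 xor p1) & p4 & ~p2) | (~((p3 xor p1) & p4) & p2)   [expand xor]
≡ (((p3 & ~p1) | (~p3 & p1)) & p4 & ~p2) | (~((p3 xor p1) & p4) & p2)   [expand xor]
≡ (((p3 & ~p1) | (~p3 & p1)) & p4 & ~p2) | (~(((p3 & ~p1) | (~p3 & p1)) & p4) & p2)   [expand xor]
≡ (((p3 & ~p1) | (~p3 & p1)) & p4 & ~p2) | ((~((p3 & ~p1) | (~p3 & p1)) | ~p4) & p2)   [De Morgan]
≡ (((p3 & ~p1) | (~p3 & p1)) & p4 & ~p2) | (((~(p3 & ~p1) & ~(~p3 & p1)) | ~p4) & p2)   [De Morgan]
≡ (((p3 & ~p1) | (~p3 & p1)) & p4 & ~p2) | ((((~p3 | ~~p1) & ~(~p3 & p1)) | ~p4) & p2)   [De Morgan]
≡ (((p3 & ~p1) | (~p3 & p1)) & p4 & ~p2) | ((((~p3 | p1) & ~(~p3 & p1)) | ~p4) & p2)   [double negation]
≡ (((p3 & ~p1) | (~p3 & p1)) & p4 & ~p2) | ((((~p3 | p1) & (~~p3 | ~p1)) | ~p4) & p2)   [De Morgan]
≡ (((p3 & ~p1) | (~p3 & p1)) & p4 & ~p2) | ((((~p3 | p1) & (p3 | ~p1)) | ~p4) & p2)   [double negation]
≡ (p3 & ~p1 & p4 & ~p2) | (~p3 & p1 & p4 & ~p2) | (~p3 & p3 & p2) | (~p3 & ~p1 & p2) | (p1 & p3 & p2) | (p1 & ~p1 & p2) | (~p4 & p2)   [distribute & over |]
≡ (p3 & ~p1 & p4 & ~p2) | (~p3 & p1 & p4 & ~p2) | (~p3 & ~p1 & p2) | (p1 & p3 & p2) | (~p4 & p2)   [simplify]

(p3 & ~p1 & p4 & ~p2) | (~p3 & p1 & p4 & ~p2) | (~p3 & ~p1 & p2) | (p1 & p3 & p2) | (~p4 & p2)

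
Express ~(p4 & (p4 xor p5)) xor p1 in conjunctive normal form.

(~p4 | p5 | p1) & (p4 | ~p1) & (~p4 | ~p5 | ~p1)

~(p4 & (p4 xor p5)) xor p1
⇔ (~(p4 & (p4 xor p5)) | p1) & ~(~(p4 & (p4 xor p5)) & p1)
⇔ (~(p4 & (p4 | p5) & ~(p4 & p5)) | p1) & ~(~(p4 & (p4 xor p5)) & p1)
⇔ (~(p4 & (p4 | p5) & ~(p4 & p5)) | p1) & ~(~(p4 & (p4 | p5) & ~(p4 & p5)) & p1)
⇔ (~p4 | ~(p4 | p5) | ~~(p4 & p5) | p1) & ~(~(p4 & (p4 | p5) & ~(p4 & p5)) & p1)
⇔ (~p4 | (~p4 & ~p5) | ~~(p4 & p5) | p1) & ~(~(p4 & (p4 | p5) & ~(p4 & p5)) & p1)
⇔ (~p4 | (~p4 & ~p5) | (p4 & p5) | p1) & ~(~(p4 & (p4 | p5) & ~(p4 & p5)) & p1)
⇔ (~p4 | (~p4 & ~p5) | (p4 & p5) | p1) & (~~(p4 & (p4 | p5) & ~(p4 & p5)) | ~p1)
⇔ (~p4 | (~p4 & ~p5) | (p4 & p5) | p1) & ((p4 & (p4 | p5) & ~(p4 & p5)) | ~p1)
⇔ (~p4 | (~p4 & ~p5) | (p4 & p5) | p1) & ((p4 & (p4 | p5) & (~p4 | ~p5)) | ~p1)
⇔ (~p4 | ~p4 | p4 | p1) & (~p4 | ~p4 | p5 | p1) & (~p4 | ~p5 | p4 | p1) & (~p4 | ~p5 | p5 | p1) & (p4 | ~p1) & (p4 | p5 | ~p1) & (~p4 | ~p5 | ~p1)
⇔ (~p4 | p5 | p1) & (p4 | ~p1) & (~p4 | ~p5 | ~p1)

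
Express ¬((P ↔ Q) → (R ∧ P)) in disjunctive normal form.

(¬P ∧ ¬Q) ∨ (Q ∧ P ∧ ¬R)

¬((P ↔ Q) → (R ∧ P))
≡ ¬(¬(P ↔ Q) ∨ (R ∧ P))
≡ ¬(¬((P → Q) ∧ (Q → P)) ∨ (R ∧ P))
≡ ¬(¬((¬P ∨ Q) ∧ (Q → P)) ∨ (R ∧ P))
≡ ¬(¬((¬P ∨ Q) ∧ (¬Q ∨ P)) ∨ (R ∧ P))
≡ ¬¬((¬P ∨ Q) ∧ (¬Q ∨ P)) ∧ ¬(R ∧ P)
≡ (¬P ∨ Q) ∧ (¬Q ∨ P) ∧ ¬(R ∧ P)
≡ (¬P ∨ Q) ∧ (¬Q ∨ P) ∧ (¬R ∨ ¬P)
≡ (¬P ∧ ¬Q ∧ ¬R) ∨ (¬P ∧ ¬Q ∧ ¬P) ∨ (¬P ∧ P ∧ ¬R) ∨ (¬P ∧ P ∧ ¬P) ∨ (Q ∧ ¬Q ∧ ¬R) ∨ (Q ∧ ¬Q ∧ ¬P) ∨ (Q ∧ P ∧ ¬R) ∨ (Q ∧ P ∧ ¬P)
≡ (¬P ∧ ¬Q) ∨ (Q ∧ P ∧ ¬R)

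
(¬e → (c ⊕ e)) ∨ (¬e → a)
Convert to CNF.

e ∨ c ∨ a

(¬e → (c ⊕ e)) ∨ (¬e → a)
≡ ¬¬e ∨ (c ⊕ e) ∨ (¬e → a)   (eliminate →)
≡ ¬¬e ∨ ((c ∨ e) ∧ ¬(c ∧ e)) ∨ (¬e → a)   (expand ⊕)
≡ ¬¬e ∨ ((c ∨ e) ∧ ¬(c ∧ e)) ∨ ¬¬e ∨ a   (eliminate →)
≡ e ∨ ((c ∨ e) ∧ ¬(c ∧ e)) ∨ ¬¬e ∨ a   (double negation)
≡ e ∨ ((c ∨ e) ∧ (¬c ∨ ¬e)) ∨ ¬¬e ∨ a   (De Morgan)
≡ e ∨ ((c ∨ e) ∧ (¬c ∨ ¬e)) ∨ e ∨ a   (double negation)
≡ (e ∨ c ∨ e ∨ e ∨ a) ∧ (e ∨ ¬c ∨ ¬e ∨ e ∨ a)   (distribute ∨ over ∧)
≡ e ∨ c ∨ a   (simplify)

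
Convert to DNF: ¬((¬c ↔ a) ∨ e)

(¬c ∧ ¬a ∧ ¬e) ∨ (a ∧ c ∧ ¬e)

¬((¬c ↔ a) ∨ e)
≡ ¬(((¬c → a) ∧ (a → ¬c)) ∨ e)
≡ ¬(((¬¬c ∨ a) ∧ (a → ¬c)) ∨ e)
≡ ¬(((¬¬c ∨ a) ∧ (¬a ∨ ¬c)) ∨ e)
≡ ¬((¬¬c ∨ a) ∧ (¬a ∨ ¬c)) ∧ ¬e
≡ (¬(¬¬c ∨ a) ∨ ¬(¬a ∨ ¬c)) ∧ ¬e
≡ ((¬¬¬c ∧ ¬a) ∨ ¬(¬a ∨ ¬c)) ∧ ¬e
≡ ((¬c ∧ ¬a) ∨ ¬(¬a ∨ ¬c)) ∧ ¬e
≡ ((¬c ∧ ¬a) ∨ (¬¬a ∧ ¬¬c)) ∧ ¬e
≡ ((¬c ∧ ¬a) ∨ (a ∧ ¬¬c)) ∧ ¬e
≡ ((¬c ∧ ¬a) ∨ (a ∧ c)) ∧ ¬e
≡ (¬c ∧ ¬a ∧ ¬e) ∨ (a ∧ c ∧ ¬e)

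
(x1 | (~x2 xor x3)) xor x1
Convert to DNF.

(x1 | (~x2 xor x3)) xor x1
≡ ((x1 | (~x2 xor x3)) & ~x1) | (~(x1 | (~x2 xor x3)) & x1)   [expand xor]
≡ ((x1 | (~x2 & ~x3) | (~~x2 & x3)) & ~x1) | (~(x1 | (~x2 xor x3)) & x1)   [expand xor]
≡ ((x1 | (~x2 & ~x3) | (~~x2 & x3)) & ~x1) | (~(x1 | (~x2 & ~x3) | (~~x2 & x3)) & x1)   [expand xor]
≡ ((x1 | (~x2 & ~x3) | (x2 & x3)) & ~x1) | (~(x1 | (~x2 & ~x3) | (~~x2 & x3)) & x1)   [double negation]
≡ ((x1 | (~x2 & ~x3) | (x2 & x3)) & ~x1) | (~x1 & ~(~x2 & ~x3) & ~(~~x2 & x3) & x1)   [De Morgan]
≡ ((x1 | (~x2 & ~x3) | (x2 & x3)) & ~x1) | (~x1 & (~~x2 | ~~x3) & ~(~~x2 & x3) & x1)   [De Morgan]
≡ ((x1 | (~x2 & ~x3) | (x2 & x3)) & ~x1) | (~x1 & (x2 | ~~x3) & ~(~~x2 & x3) & x1)   [double negation]
≡ ((x1 | (~x2 & ~x3) | (x2 & x3)) & ~x1) | (~x1 & (x2 | x3) & ~(~~x2 & x3) & x1)   [double negation]
≡ ((x1 | (~x2 & ~x3) | (x2 & x3)) & ~x1) | (~x1 & (x2 | x3) & (~~~x2 | ~x3) & x1)   [De Morgan]
≡ ((x1 | (~x2 & ~x3) | (x2 & x3)) & ~x1) | (~x1 & (x2 | x3) & (~x2 | ~x3) & x1)   [double negation]
≡ (x1 & ~x1) | (~x2 & ~x3 & ~x1) | (x2 & x3 & ~x1) | (~x1 & x2 & ~x2 & x1) | (~x1 & x2 & ~x3 & x1) | (~x1 & x3 & ~x2 & x1) | (~x1 & x3 & ~x3 & x1)   [distribute & over |]
≡ (~x2 & ~x3 & ~x1) | (x2 & x3 & ~x1)   [simplify]

(~x2 & ~x3 & ~x1) | (x2 & x3 & ~x1)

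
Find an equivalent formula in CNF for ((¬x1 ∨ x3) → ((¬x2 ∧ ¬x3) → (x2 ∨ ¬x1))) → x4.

(¬x1 ∨ x3 ∨ x4) ∧ (¬x2 ∨ x4) ∧ (¬x3 ∨ x4) ∧ (x1 ∨ x4)

((¬x1 ∨ x3) → ((¬x2 ∧ ¬x3) → (x2 ∨ ¬x1))) → x4
≡ ¬((¬x1 ∨ x3) → ((¬x2 ∧ ¬x3) → (x2 ∨ ¬x1))) ∨ x4
≡ ¬(¬(¬x1 ∨ x3) ∨ ((¬x2 ∧ ¬x3) → (x2 ∨ ¬x1))) ∨ x4
≡ ¬(¬(¬x1 ∨ x3) ∨ ¬(¬x2 ∧ ¬x3) ∨ x2 ∨ ¬x1) ∨ x4
≡ (¬¬(¬x1 ∨ x3) ∧ ¬¬(¬x2 ∧ ¬x3) ∧ ¬x2 ∧ ¬¬x1) ∨ x4
≡ ((¬x1 ∨ x3) ∧ ¬¬(¬x2 ∧ ¬x3) ∧ ¬x2 ∧ ¬¬x1) ∨ x4
≡ ((¬x1 ∨ x3) ∧ ¬x2 ∧ ¬x3 ∧ ¬x2 ∧ ¬¬x1) ∨ x4
≡ ((¬x1 ∨ x3) ∧ ¬x2 ∧ ¬x3 ∧ ¬x2 ∧ x1) ∨ x4
≡ (¬x1 ∨ x3 ∨ x4) ∧ (¬x2 ∨ x4) ∧ (¬x3 ∨ x4) ∧ (¬x2 ∨ x4) ∧ (x1 ∨ x4)
≡ (¬x1 ∨ x3 ∨ x4) ∧ (¬x2 ∨ x4) ∧ (¬x3 ∨ x4) ∧ (x1 ∨ x4)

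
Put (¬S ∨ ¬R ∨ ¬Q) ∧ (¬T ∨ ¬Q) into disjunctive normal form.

¬S ∧ ¬T ∨ ¬R ∧ ¬T ∨ ¬Q

(¬S ∨ ¬R ∨ ¬Q) ∧ (¬T ∨ ¬Q)
≡ ¬S ∧ ¬T ∨ ¬S ∧ ¬Q ∨ ¬R ∧ ¬T ∨ ¬R ∧ ¬Q ∨ ¬Q ∧ ¬T ∨ ¬Q ∧ ¬Q   (distribute ∧ over ∨)
≡ ¬S ∧ ¬T ∨ ¬R ∧ ¬T ∨ ¬Q   (simplify)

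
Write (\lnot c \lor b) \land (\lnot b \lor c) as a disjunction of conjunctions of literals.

(\lnot c \lor b) \land (\lnot b \lor c)
≡ (\lnot c \land \lnot b) \lor (\lnot c \land c) \lor (b \land \lnot b) \lor (b \land c)   [distribute \land over \lor]
≡ (\lnot c \land \lnot b) \lor (b \land c)   [simplify]

(\lnot c \land \lnot b) \lor (b \land c)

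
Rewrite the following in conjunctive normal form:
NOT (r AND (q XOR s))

NOT (r AND (q XOR s))
≡ NOT (r AND (q OR s) AND NOT (q AND s))   [expand XOR]
≡ NOT r OR NOT (q OR s) OR NOT NOT (q AND s)   [De Morgan]
≡ NOT r OR (NOT q AND NOT s) OR NOT NOT (q AND s)   [De Morgan]
≡ NOT r OR (NOT q AND NOT s) OR (q AND s)   [double negation]
≡ (NOT r OR NOT q OR q) AND (NOT r OR NOT q OR s) AND (NOT r OR NOT s OR q) AND (NOT r OR NOT s OR s)   [distribute OR over AND]
≡ (NOT r OR NOT q OR s) AND (NOT r OR NOT s OR q)   [simplify]

(NOT r OR NOT q OR s) AND (NOT r OR NOT s OR q)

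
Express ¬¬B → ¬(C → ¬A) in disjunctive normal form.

¬B ∨ (C ∧ A)

¬¬B → ¬(C → ¬A)
⇔ ¬¬¬B ∨ ¬(C → ¬A)   [eliminate →]
⇔ ¬¬¬B ∨ ¬(¬C ∨ ¬A)   [eliminate →]
⇔ ¬B ∨ ¬(¬C ∨ ¬A)   [double negation]
⇔ ¬B ∨ (¬¬C ∧ ¬¬A)   [De Morgan]
⇔ ¬B ∨ (C ∧ ¬¬A)   [double negation]
⇔ ¬B ∨ (C ∧ A)   [double negation]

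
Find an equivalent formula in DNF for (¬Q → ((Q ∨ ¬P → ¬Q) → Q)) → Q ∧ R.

¬Q ∨ Q ∧ R

(¬Q → ((Q ∨ ¬P → ¬Q) → Q)) → Q ∧ R
≡ ¬(¬Q → ((Q ∨ ¬P → ¬Q) → Q)) ∨ Q ∧ R   — eliminate →
≡ ¬(¬¬Q ∨ ((Q ∨ ¬P → ¬Q) → Q)) ∨ Q ∧ R   — eliminate →
≡ ¬(¬¬Q ∨ ¬(Q ∨ ¬P → ¬Q) ∨ Q) ∨ Q ∧ R   — eliminate →
≡ ¬(¬¬Q ∨ ¬(¬(Q ∨ ¬P) ∨ ¬Q) ∨ Q) ∨ Q ∧ R   — eliminate →
≡ ¬¬¬Q ∧ ¬¬(¬(Q ∨ ¬P) ∨ ¬Q) ∧ ¬Q ∨ Q ∧ R   — De Morgan
≡ ¬Q ∧ ¬¬(¬(Q ∨ ¬P) ∨ ¬Q) ∧ ¬Q ∨ Q ∧ R   — double negation
≡ ¬Q ∧ (¬(Q ∨ ¬P) ∨ ¬Q) ∧ ¬Q ∨ Q ∧ R   — double negation
≡ ¬Q ∧ (¬Q ∧ ¬¬P ∨ ¬Q) ∧ ¬Q ∨ Q ∧ R   — De Morgan
≡ ¬Q ∧ (¬Q ∧ P ∨ ¬Q) ∧ ¬Q ∨ Q ∧ R   — double negation
≡ ¬Q ∧ ¬Q ∧ P ∧ ¬Q ∨ ¬Q ∧ ¬Q ∧ ¬Q ∨ Q ∧ R   — distribute ∧ over ∨
≡ ¬Q ∨ Q ∧ R   — simplify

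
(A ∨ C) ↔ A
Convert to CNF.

(A ∨ C) ↔ A
= ((A ∨ C) → A) ∧ (A → (A ∨ C))   [eliminate ↔]
= (¬(A ∨ C) ∨ A) ∧ (A → (A ∨ C))   [eliminate →]
= (¬(A ∨ C) ∨ A) ∧ (¬A ∨ A ∨ C)   [eliminate →]
= ((¬A ∧ ¬C) ∨ A) ∧ (¬A ∨ A ∨ C)   [De Morgan]
= (¬A ∨ A) ∧ (¬C ∨ A) ∧ (¬A ∨ A ∨ C)   [distribute ∨ over ∧]
= ¬C ∨ A   [simplify]

¬C ∨ A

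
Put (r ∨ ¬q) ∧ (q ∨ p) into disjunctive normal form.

(r ∧ q) ∨ (r ∧ p) ∨ (¬q ∧ p)

(r ∨ ¬q) ∧ (q ∨ p)
= (r ∧ q) ∨ (r ∧ p) ∨ (¬q ∧ q) ∨ (¬q ∧ p)   [distribute ∧ over ∨]
= (r ∧ q) ∨ (r ∧ p) ∨ (¬q ∧ p)   [simplify]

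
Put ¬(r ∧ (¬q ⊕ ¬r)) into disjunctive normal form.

¬r ∨ (q ∧ r)

¬(r ∧ (¬q ⊕ ¬r))
≡ ¬(r ∧ ((¬q ∧ ¬¬r) ∨ (¬¬q ∧ ¬r)))
≡ ¬r ∨ ¬((¬q ∧ ¬¬r) ∨ (¬¬q ∧ ¬r))
≡ ¬r ∨ (¬(¬q ∧ ¬¬r) ∧ ¬(¬¬q ∧ ¬r))
≡ ¬r ∨ ((¬¬q ∨ ¬¬¬r) ∧ ¬(¬¬q ∧ ¬r))
≡ ¬r ∨ ((q ∨ ¬¬¬r) ∧ ¬(¬¬q ∧ ¬r))
≡ ¬r ∨ ((q ∨ ¬r) ∧ ¬(¬¬q ∧ ¬r))
≡ ¬r ∨ ((q ∨ ¬r) ∧ (¬¬¬q ∨ ¬¬r))
≡ ¬r ∨ ((q ∨ ¬r) ∧ (¬q ∨ ¬¬r))
≡ ¬r ∨ ((q ∨ ¬r) ∧ (¬q ∨ r))
≡ ¬r ∨ (q ∧ ¬q) ∨ (q ∧ r) ∨ (¬r ∧ ¬q) ∨ (¬r ∧ r)
≡ ¬r ∨ (q ∧ r)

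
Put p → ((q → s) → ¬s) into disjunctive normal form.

¬p ∨ ¬s

p → ((q → s) → ¬s)
⇔ ¬p ∨ ((q → s) → ¬s)   [eliminate →]
⇔ ¬p ∨ ¬(q → s) ∨ ¬s   [eliminate →]
⇔ ¬p ∨ ¬(¬q ∨ s) ∨ ¬s   [eliminate →]
⇔ ¬p ∨ ¬¬q ∧ ¬s ∨ ¬s   [De Morgan]
⇔ ¬p ∨ q ∧ ¬s ∨ ¬s   [double negation]
⇔ ¬p ∨ ¬s   [simplify]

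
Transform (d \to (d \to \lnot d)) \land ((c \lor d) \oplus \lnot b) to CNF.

\lnot d \land (c \lor d \lor \lnot b) \land (\lnot c \lor b)

(d \to (d \to \lnot d)) \land ((c \lor d) \oplus \lnot b)
= (\lnot d \lor (d \to \lnot d)) \land ((c \lor d) \oplus \lnot b)   (eliminate \to)
= (\lnot d \lor \lnot d \lor \lnot d) \land ((c \lor d) \oplus \lnot b)   (eliminate \to)
= (\lnot d \lor \lnot d \lor \lnot d) \land (c \lor d \lor \lnot b) \land \lnot ((c \lor d) \land \lnot b)   (expand \oplus)
= (\lnot d \lor \lnot d \lor \lnot d) \land (c \lor d \lor \lnot b) \land (\lnot (c \lor d) \lor \lnot \lnot b)   (De Morgan)
= (\lnot d \lor \lnot d \lor \lnot d) \land (c \lor d \lor \lnot b) \land ((\lnot c \land \lnot d) \lor \lnot \lnot b)   (De Morgan)
= (\lnot d \lor \lnot d \lor \lnot d) \land (c \lor d \lor \lnot b) \land ((\lnot c \land \lnot d) \lor b)   (double negation)
= (\lnot d \lor \lnot d \lor \lnot d) \land (c \lor d \lor \lnot b) \land (\lnot c \lor b) \land (\lnot d \lor b)   (distribute \lor over \land)
= \lnot d \land (c \lor d \lor \lnot b) \land (\lnot c \lor b)   (simplify)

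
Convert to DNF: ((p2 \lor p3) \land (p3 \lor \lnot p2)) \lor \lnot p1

((p2 \lor p3) \land (p3 \lor \lnot p2)) \lor \lnot p1
= (p2 \land p3) \lor (p2 \land \lnot p2) \lor (p3 \land p3) \lor (p3 \land \lnot p2) \lor \lnot p1   (distribute \land over \lor)
= p3 \lor \lnot p1   (simplify)

p3 \lor \lnot p1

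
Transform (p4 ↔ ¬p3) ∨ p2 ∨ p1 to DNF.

¬p4 ∧ p3 ∨ ¬p3 ∧ p4 ∨ p2 ∨ p1

(p4 ↔ ¬p3) ∨ p2 ∨ p1
= (p4 → ¬p3) ∧ (¬p3 → p4) ∨ p2 ∨ p1   (eliminate ↔)
= (¬p4 ∨ ¬p3) ∧ (¬p3 → p4) ∨ p2 ∨ p1   (eliminate →)
= (¬p4 ∨ ¬p3) ∧ (¬¬p3 ∨ p4) ∨ p2 ∨ p1   (eliminate →)
= (¬p4 ∨ ¬p3) ∧ (p3 ∨ p4) ∨ p2 ∨ p1   (double negation)
= ¬p4 ∧ p3 ∨ ¬p4 ∧ p4 ∨ ¬p3 ∧ p3 ∨ ¬p3 ∧ p4 ∨ p2 ∨ p1   (distribute ∧ over ∨)
= ¬p4 ∧ p3 ∨ ¬p3 ∧ p4 ∨ p2 ∨ p1   (simplify)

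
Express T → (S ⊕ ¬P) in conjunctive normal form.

(¬T ∨ S ∨ ¬P) ∧ (¬T ∨ ¬S ∨ P)

T → (S ⊕ ¬P)
≡ ¬T ∨ (S ⊕ ¬P)   [eliminate →]
≡ ¬T ∨ ((S ∨ ¬P) ∧ ¬(S ∧ ¬P))   [expand ⊕]
≡ ¬T ∨ ((S ∨ ¬P) ∧ (¬S ∨ ¬¬P))   [De Morgan]
≡ ¬T ∨ ((S ∨ ¬P) ∧ (¬S ∨ P))   [double negation]
≡ (¬T ∨ S ∨ ¬P) ∧ (¬T ∨ ¬S ∨ P)   [distribute ∨ over ∧]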